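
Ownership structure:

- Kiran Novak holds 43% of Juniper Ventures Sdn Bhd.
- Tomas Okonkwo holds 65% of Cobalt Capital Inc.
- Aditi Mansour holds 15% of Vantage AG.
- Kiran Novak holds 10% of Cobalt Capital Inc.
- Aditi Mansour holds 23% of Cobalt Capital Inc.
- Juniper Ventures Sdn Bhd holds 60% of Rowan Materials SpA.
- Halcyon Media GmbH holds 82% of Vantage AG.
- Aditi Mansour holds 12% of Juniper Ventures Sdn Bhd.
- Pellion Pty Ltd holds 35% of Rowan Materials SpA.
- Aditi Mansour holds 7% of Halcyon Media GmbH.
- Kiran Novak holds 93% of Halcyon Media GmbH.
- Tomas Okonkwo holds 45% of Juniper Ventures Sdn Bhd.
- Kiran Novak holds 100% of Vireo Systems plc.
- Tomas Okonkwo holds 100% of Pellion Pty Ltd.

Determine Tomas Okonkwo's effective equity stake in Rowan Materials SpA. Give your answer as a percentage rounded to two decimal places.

Tomas reaches Rowan along 2 paths.
Via Pellion: 100% × 35% = 35%.
Via Juniper: 45% × 60% = 27%.
Total: 35% + 27% = 62%.
Rounded: 62.00%.

62.00%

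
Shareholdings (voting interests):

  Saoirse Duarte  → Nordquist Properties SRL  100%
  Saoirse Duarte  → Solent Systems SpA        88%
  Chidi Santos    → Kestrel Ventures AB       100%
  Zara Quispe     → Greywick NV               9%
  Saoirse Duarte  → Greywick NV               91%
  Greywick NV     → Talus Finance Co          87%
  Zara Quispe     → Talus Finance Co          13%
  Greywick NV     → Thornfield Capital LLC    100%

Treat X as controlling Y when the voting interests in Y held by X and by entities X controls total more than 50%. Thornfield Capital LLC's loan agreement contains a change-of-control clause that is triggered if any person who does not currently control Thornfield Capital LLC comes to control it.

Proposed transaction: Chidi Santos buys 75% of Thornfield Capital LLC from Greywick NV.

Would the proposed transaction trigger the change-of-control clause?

Yes

The purchase adds only to Chidi's holdings (Greywick's stake shrinks), so Chidi is the only person who could newly come to control Thornfield.
Chidi holds 100% of Kestrel, so Chidi controls Kestrel.
Neither Chidi nor any entity Chidi controls holds any voting interest in Thornfield.
So before the transaction, Chidi does not control Thornfield.
After the purchase, Chidi holds 75% of Thornfield directly, and Greywick's stake falls to 25%.
Chidi holds 75% of Thornfield, so Chidi controls Thornfield.
Chidi did not control Thornfield before and does after, so the clause is triggered.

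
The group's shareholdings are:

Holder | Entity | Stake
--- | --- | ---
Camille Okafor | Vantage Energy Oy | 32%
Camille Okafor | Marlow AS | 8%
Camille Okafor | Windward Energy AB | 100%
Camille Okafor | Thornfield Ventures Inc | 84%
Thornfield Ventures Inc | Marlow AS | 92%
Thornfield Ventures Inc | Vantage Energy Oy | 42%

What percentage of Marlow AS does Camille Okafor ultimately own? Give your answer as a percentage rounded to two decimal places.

85.28%

Camille reaches Marlow along 2 paths.
Via Thornfield: 84% × 92% = 77.28%.
Direct stake: 8% = 8%.
Total: 77.28% + 8% = 85.28%.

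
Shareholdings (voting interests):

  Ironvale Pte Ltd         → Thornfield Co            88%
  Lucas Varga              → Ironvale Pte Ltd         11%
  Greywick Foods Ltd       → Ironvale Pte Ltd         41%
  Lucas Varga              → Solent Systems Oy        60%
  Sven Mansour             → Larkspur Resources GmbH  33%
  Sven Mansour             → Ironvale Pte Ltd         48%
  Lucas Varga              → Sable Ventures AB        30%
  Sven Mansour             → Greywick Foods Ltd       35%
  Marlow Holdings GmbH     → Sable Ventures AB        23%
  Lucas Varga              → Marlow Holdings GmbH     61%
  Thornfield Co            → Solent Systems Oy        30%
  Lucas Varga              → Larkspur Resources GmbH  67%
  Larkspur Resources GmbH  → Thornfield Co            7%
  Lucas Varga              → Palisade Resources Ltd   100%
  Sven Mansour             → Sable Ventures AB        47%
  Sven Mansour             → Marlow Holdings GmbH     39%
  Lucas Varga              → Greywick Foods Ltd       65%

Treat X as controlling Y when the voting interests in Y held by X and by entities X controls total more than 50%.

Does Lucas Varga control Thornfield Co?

Yes

Lucas holds 67% of Larkspur, so Lucas controls Larkspur.
Lucas holds 65% of Greywick, so Lucas controls Greywick.
Greywick and Lucas together hold 41% + 11% = 52% of Ironvale, so Lucas controls Ironvale.
Ironvale and Larkspur together hold 88% + 7% = 95% of Thornfield, so Lucas controls Thornfield.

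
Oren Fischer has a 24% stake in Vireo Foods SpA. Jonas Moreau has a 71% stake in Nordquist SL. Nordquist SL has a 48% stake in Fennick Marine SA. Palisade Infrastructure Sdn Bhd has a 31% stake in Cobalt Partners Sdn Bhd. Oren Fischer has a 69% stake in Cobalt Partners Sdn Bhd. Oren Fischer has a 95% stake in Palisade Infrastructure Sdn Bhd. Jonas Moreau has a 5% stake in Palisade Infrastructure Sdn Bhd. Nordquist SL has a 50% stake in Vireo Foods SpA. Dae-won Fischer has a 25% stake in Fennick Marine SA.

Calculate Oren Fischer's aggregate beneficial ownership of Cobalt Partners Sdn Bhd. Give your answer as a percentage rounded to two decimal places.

98.45%

Oren reaches Cobalt along 2 paths.
Via Palisade: 95% × 31% = 29.45%.
Direct stake: 69% = 69%.
Total: 29.45% + 69% = 98.45%.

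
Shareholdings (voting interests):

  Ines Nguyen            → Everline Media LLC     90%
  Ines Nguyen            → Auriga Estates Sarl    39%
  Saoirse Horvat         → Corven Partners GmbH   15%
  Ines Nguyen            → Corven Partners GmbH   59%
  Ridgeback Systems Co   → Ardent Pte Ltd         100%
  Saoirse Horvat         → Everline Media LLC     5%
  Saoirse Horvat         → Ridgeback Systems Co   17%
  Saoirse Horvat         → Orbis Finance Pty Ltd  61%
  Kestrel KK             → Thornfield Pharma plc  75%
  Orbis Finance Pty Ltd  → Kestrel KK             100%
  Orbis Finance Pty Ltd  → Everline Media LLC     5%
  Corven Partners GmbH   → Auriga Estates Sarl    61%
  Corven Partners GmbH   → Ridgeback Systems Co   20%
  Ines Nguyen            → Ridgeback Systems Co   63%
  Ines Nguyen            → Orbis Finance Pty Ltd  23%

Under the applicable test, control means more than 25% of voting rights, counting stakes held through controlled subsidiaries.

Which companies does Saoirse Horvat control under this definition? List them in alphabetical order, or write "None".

Kestrel KK, Orbis Finance Pty Ltd, Thornfield Pharma plc

Saoirse holds 61% of Orbis, so Saoirse controls Orbis.
Orbis holds 100% of Kestrel, so Saoirse controls Kestrel.
Kestrel holds 75% of Thornfield, so Saoirse controls Thornfield.
No other company's threshold is met.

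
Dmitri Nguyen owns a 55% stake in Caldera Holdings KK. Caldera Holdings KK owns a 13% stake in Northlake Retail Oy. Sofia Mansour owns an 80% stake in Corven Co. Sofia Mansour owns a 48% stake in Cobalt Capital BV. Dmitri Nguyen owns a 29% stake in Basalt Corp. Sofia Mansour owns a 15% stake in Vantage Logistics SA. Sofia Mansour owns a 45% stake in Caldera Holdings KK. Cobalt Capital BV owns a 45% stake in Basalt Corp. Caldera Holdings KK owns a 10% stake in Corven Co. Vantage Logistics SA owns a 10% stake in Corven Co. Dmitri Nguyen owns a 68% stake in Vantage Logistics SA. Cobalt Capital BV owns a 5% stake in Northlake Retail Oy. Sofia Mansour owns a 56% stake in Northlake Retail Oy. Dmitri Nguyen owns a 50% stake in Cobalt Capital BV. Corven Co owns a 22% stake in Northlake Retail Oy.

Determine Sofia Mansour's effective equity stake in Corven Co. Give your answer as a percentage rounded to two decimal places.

Sofia reaches Corven along 3 paths.
Via Caldera: 45% × 10% = 4.5%.
Direct stake: 80% = 80%.
Via Vantage: 15% × 10% = 1.5%.
Total: 4.5% + 80% + 1.5% = 86%.
Rounded: 86.00%.

86.00%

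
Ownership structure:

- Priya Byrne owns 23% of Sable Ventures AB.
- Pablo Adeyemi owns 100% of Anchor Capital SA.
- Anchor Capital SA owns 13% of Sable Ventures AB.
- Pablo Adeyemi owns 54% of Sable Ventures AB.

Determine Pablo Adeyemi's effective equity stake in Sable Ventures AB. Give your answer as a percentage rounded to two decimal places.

67.00%

Pablo reaches Sable along 2 paths.
Direct stake: 54% = 54%.
Via Anchor: 100% × 13% = 13%.
Total: 54% + 13% = 67%.
Rounded: 67.00%.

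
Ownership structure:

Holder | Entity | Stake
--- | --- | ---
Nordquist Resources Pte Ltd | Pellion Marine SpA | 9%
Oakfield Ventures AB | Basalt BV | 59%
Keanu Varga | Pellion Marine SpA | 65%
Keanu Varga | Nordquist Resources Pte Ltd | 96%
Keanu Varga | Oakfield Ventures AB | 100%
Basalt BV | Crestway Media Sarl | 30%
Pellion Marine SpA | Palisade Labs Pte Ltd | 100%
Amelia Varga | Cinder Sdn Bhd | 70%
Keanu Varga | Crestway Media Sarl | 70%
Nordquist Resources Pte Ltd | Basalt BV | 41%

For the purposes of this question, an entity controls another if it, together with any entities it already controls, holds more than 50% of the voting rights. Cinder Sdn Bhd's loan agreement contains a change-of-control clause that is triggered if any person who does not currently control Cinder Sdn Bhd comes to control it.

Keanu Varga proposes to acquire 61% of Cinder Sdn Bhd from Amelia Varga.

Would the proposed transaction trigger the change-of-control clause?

Yes

The purchase adds only to Keanu's holdings (Amelia's stake shrinks), so Keanu is the only person who could newly come to control Cinder.
Keanu holds 100% of Oakfield, so Keanu controls Oakfield.
Keanu holds 96% of Nordquist, so Keanu controls Nordquist.
Oakfield and Nordquist together hold 59% + 41% = 100% of Basalt, so Keanu controls Basalt.
Nordquist and Keanu together hold 9% + 65% = 74% of Pellion, so Keanu controls Pellion.
Basalt and Keanu together hold 30% + 70% = 100% of Crestway, so Keanu controls Crestway.
Pellion holds 100% of Palisade, so Keanu controls Palisade.
Neither Keanu nor any entity Keanu controls holds any voting interest in Cinder.
So before the transaction, Keanu does not control Cinder.
After the purchase, Keanu holds 61% of Cinder directly, and Amelia's stake falls to 9%.
Keanu holds 61% of Cinder, so Keanu controls Cinder.
Keanu did not control Cinder before and does after, so the clause is triggered.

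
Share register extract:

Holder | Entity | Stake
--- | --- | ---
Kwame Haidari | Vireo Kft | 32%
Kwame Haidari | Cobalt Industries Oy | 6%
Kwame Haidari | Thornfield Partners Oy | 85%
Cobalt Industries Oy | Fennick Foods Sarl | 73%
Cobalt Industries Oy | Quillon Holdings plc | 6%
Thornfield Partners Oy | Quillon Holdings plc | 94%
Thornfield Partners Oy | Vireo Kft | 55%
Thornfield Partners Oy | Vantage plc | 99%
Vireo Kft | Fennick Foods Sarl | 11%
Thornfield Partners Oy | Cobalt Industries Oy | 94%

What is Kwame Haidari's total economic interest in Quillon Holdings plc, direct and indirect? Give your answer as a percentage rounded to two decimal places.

Kwame reaches Quillon along 3 paths.
Via Thornfield: 85% × 94% = 79.9%.
Via Cobalt: 6% × 6% = 0.36%.
Via Thornfield → Cobalt: 85% × 94% × 6% = 4.794%.
Total: 79.9% + 0.36% + 4.794% = 85.054%.
Rounded: 85.05%.

85.05%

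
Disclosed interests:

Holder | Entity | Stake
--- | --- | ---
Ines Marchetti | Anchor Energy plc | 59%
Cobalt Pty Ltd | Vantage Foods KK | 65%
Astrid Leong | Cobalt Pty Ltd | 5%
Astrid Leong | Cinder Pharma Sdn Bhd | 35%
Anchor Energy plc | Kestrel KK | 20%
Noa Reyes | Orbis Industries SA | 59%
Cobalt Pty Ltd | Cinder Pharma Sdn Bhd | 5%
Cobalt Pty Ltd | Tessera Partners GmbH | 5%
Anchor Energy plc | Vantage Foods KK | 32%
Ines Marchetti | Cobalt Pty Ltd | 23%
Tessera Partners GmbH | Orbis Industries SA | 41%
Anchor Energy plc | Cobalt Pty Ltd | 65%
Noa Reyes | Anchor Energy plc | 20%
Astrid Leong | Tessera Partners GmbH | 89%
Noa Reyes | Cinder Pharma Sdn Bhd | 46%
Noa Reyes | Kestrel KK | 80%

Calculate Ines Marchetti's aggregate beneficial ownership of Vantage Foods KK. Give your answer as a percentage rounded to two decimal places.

58.76%

Ines reaches Vantage along 3 paths.
Via Anchor → Cobalt: 59% × 65% × 65% = 24.9275%.
Via Cobalt: 23% × 65% = 14.95%.
Via Anchor: 59% × 32% = 18.88%.
Total: 24.9275% + 14.95% + 18.88% = 58.7575%.
Rounded: 58.76%.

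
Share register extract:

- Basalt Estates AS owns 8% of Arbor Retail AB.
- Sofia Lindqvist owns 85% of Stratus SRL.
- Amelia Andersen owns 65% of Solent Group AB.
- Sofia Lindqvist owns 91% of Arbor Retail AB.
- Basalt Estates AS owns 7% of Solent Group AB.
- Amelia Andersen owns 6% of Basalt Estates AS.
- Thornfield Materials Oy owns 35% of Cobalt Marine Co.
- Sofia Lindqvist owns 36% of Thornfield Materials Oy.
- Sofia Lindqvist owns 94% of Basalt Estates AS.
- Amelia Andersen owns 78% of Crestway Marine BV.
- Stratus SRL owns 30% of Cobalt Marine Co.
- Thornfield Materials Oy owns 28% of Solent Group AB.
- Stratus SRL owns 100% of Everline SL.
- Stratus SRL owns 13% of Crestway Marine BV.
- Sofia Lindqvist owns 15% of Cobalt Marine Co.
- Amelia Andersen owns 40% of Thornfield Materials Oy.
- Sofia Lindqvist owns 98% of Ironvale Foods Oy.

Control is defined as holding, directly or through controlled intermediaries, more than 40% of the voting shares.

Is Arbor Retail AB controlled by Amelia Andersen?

Amelia holds 65% of Solent, so Amelia controls Solent.
Amelia holds 78% of Crestway, so Amelia controls Crestway.
Neither Amelia nor any entity Amelia controls holds any voting interest in Arbor.
So Amelia does not control Arbor.

No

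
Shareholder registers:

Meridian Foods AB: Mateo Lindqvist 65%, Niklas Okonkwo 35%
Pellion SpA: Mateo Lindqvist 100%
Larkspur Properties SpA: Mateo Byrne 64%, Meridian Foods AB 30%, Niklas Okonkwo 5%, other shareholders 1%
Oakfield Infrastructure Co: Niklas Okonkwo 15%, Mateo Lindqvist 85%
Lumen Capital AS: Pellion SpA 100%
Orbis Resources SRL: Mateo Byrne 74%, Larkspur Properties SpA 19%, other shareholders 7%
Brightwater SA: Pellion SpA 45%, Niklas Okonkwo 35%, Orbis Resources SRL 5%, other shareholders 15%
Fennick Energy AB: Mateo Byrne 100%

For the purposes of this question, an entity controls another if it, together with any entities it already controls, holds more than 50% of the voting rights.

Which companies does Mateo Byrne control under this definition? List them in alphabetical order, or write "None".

Fennick Energy AB, Larkspur Properties SpA, Orbis Resources SRL

Mateo Byrne holds 64% of Larkspur, so Mateo Byrne controls Larkspur.
Mateo Byrne and Larkspur together hold 74% + 19% = 93% of Orbis, so Mateo Byrne controls Orbis.
Mateo Byrne holds 100% of Fennick, so Mateo Byrne controls Fennick.
No other company's threshold is met.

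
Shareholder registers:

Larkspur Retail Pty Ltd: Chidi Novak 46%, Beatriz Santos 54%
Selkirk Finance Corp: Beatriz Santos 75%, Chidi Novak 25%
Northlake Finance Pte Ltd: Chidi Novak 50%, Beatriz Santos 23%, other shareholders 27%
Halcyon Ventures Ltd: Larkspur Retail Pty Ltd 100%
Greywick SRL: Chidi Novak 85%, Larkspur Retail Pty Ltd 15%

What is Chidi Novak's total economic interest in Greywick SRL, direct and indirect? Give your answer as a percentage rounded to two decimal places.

Chidi reaches Greywick along 2 paths.
Direct stake: 85% = 85%.
Via Larkspur: 46% × 15% = 6.9%.
Total: 85% + 6.9% = 91.9%.
Rounded: 91.90%.

91.90%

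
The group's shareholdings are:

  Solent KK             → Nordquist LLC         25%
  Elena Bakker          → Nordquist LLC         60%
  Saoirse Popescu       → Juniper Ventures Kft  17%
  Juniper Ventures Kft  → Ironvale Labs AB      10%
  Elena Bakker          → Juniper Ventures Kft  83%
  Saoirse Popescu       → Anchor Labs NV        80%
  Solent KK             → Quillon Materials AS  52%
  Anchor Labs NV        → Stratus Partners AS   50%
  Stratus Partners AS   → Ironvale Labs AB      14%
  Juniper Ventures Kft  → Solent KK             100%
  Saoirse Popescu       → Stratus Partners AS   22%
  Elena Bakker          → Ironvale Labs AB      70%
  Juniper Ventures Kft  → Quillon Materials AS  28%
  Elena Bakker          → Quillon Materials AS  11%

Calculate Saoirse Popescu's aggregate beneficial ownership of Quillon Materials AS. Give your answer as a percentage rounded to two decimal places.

13.60%

Saoirse reaches Quillon along 2 paths.
Via Juniper → Solent: 17% × 100% × 52% = 8.84%.
Via Juniper: 17% × 28% = 4.76%.
Total: 8.84% + 4.76% = 13.6%.
Rounded: 13.60%.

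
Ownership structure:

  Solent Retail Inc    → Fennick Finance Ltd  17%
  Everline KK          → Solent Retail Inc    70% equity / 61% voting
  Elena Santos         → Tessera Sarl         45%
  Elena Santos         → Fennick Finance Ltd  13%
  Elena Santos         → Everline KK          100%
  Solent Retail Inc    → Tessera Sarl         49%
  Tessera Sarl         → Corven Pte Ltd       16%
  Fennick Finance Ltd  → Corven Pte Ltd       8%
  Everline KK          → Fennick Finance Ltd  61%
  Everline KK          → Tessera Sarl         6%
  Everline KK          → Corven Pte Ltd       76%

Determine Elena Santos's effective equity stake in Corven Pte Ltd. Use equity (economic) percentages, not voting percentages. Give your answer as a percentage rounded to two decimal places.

Elena reaches Corven along 7 paths.
Via Everline → Fennick: 100% × 61% × 8% = 4.88%.
Via Fennick: 13% × 8% = 1.04%.
Via Everline → Solent → Fennick: 100% × 70% × 17% × 8% = 0.952%.
Via Everline → Tessera: 100% × 6% × 16% = 0.96%.
Via Everline → Solent → Tessera: 100% × 70% × 49% × 16% = 5.488%.
Via Tessera: 45% × 16% = 7.2%.
Via Everline: 100% × 76% = 76%.
Total: 4.88% + 1.04% + 0.952% + 0.96% + 5.488% + 7.2% + 76% = 96.52%.

96.52%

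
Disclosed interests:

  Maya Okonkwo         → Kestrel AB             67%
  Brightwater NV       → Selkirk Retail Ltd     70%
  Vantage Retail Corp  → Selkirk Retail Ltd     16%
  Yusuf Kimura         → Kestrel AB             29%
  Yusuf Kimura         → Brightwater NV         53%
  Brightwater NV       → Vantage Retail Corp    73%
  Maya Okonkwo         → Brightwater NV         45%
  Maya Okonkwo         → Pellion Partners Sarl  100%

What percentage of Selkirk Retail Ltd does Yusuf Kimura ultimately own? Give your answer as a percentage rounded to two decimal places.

43.29%

Yusuf reaches Selkirk along 2 paths.
Via Brightwater → Vantage: 53% × 73% × 16% = 6.1904%.
Via Brightwater: 53% × 70% = 37.1%.
Total: 6.1904% + 37.1% = 43.2904%.
Rounded: 43.29%.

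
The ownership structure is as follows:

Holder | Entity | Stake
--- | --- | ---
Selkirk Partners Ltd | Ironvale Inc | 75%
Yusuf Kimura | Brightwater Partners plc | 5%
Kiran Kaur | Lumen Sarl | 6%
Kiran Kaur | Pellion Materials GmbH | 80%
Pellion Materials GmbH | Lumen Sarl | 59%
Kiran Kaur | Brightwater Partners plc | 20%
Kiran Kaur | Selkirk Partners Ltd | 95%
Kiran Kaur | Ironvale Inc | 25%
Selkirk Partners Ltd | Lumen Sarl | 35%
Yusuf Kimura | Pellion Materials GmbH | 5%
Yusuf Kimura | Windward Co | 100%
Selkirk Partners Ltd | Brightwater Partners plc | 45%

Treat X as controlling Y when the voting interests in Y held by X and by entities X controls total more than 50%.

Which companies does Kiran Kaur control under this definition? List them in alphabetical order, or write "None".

Brightwater Partners plc, Ironvale Inc, Lumen Sarl, Pellion Materials GmbH, Selkirk Partners Ltd

Kiran holds 80% of Pellion, so Kiran controls Pellion.
Kiran holds 95% of Selkirk, so Kiran controls Selkirk.
Pellion and Selkirk and Kiran together hold 59% + 35% + 6% = 100% of Lumen, so Kiran controls Lumen.
Selkirk and Kiran together hold 75% + 25% = 100% of Ironvale, so Kiran controls Ironvale.
Selkirk and Kiran together hold 45% + 20% = 65% of Brightwater, so Kiran controls Brightwater.
No other company's threshold is met.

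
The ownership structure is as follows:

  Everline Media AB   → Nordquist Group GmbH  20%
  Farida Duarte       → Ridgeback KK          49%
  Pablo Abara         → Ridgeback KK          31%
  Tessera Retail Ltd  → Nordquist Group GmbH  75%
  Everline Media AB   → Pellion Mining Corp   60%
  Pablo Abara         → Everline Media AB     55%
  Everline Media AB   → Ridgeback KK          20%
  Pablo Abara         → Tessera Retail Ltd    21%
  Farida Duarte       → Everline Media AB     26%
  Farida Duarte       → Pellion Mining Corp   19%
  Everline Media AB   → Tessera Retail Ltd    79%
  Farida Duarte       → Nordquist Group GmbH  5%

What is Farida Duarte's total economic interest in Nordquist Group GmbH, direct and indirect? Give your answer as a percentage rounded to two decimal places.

Farida reaches Nordquist along 3 paths.
Via Everline → Tessera: 26% × 79% × 75% = 15.405%.
Via Everline: 26% × 20% = 5.2%.
Direct stake: 5% = 5%.
Total: 15.405% + 5.2% + 5% = 25.605%.
Rounded: 25.61%.

25.61%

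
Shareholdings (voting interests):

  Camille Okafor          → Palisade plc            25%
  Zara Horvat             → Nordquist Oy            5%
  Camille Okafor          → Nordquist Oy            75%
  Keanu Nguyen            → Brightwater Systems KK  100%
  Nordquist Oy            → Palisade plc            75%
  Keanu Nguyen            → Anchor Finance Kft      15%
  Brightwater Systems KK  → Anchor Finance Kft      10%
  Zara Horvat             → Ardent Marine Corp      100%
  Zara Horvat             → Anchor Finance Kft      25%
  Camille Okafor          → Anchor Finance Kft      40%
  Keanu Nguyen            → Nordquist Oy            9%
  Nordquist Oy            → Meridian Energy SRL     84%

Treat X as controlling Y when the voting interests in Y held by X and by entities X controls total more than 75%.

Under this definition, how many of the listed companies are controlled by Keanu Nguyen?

Keanu holds 100% of Brightwater, so Keanu controls Brightwater.
No other company's threshold is met.
Keanu controls 1 company.

1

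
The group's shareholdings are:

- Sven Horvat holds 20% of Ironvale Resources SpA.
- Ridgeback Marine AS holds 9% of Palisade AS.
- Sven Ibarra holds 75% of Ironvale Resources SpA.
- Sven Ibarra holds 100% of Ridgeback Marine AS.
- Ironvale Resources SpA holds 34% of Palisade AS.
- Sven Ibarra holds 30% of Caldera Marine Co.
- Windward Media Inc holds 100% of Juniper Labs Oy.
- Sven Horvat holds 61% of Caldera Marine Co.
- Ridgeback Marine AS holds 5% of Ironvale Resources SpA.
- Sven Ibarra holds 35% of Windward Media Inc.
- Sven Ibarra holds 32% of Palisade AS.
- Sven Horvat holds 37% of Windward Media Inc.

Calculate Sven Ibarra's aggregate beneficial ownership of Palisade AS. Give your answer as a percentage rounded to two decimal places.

Sven Ibarra reaches Palisade along 4 paths.
Direct stake: 32% = 32%.
Via Ridgeback: 100% × 9% = 9%.
Via Ironvale: 75% × 34% = 25.5%.
Via Ridgeback → Ironvale: 100% × 5% × 34% = 1.7%.
Total: 32% + 9% + 25.5% + 1.7% = 68.2%.
Rounded: 68.20%.

68.20%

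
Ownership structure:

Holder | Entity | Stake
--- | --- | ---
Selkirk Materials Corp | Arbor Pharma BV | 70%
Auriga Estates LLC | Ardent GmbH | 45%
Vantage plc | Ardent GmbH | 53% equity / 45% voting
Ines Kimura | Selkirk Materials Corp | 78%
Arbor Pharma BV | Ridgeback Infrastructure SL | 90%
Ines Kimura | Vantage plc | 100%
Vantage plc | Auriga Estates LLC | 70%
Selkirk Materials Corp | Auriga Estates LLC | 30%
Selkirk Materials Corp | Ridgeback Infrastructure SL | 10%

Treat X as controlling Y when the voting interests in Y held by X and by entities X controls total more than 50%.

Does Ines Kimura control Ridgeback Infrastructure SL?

Ines holds 78% of Selkirk, so Ines controls Selkirk.
Selkirk holds 70% of Arbor, so Ines controls Arbor.
Selkirk and Arbor together hold 10% + 90% = 100% of Ridgeback, so Ines controls Ridgeback.

Yes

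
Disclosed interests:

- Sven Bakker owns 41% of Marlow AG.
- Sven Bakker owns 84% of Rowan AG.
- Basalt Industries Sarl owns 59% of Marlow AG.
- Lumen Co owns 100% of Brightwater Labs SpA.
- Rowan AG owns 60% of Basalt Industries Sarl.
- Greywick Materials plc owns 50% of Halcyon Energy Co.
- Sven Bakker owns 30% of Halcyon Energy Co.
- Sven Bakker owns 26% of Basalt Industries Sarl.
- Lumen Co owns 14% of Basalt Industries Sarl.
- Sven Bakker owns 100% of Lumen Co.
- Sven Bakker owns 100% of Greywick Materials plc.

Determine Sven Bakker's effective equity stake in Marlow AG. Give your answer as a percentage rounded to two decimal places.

94.34%

Sven reaches Marlow along 4 paths.
Direct stake: 41% = 41%.
Via Lumen → Basalt: 100% × 14% × 59% = 8.26%.
Via Basalt: 26% × 59% = 15.34%.
Via Rowan → Basalt: 84% × 60% × 59% = 29.736%.
Total: 41% + 8.26% + 15.34% + 29.736% = 94.336%.
Rounded: 94.34%.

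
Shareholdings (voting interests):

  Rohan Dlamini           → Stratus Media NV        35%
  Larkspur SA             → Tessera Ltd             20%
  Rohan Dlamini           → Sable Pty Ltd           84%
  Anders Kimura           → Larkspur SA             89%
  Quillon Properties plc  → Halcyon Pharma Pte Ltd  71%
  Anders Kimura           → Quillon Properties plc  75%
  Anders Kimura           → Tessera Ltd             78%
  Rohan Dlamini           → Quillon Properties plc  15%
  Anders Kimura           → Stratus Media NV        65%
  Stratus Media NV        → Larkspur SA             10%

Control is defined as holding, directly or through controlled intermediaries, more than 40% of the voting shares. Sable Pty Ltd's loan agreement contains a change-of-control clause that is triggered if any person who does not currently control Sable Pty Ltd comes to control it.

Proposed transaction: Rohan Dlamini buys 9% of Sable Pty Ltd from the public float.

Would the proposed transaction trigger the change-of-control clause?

No

The purchase changes only Rohan's holdings, so Rohan is the only person who could newly come to control Sable.
Rohan holds 84% of Sable, so Rohan controls Sable.
So Rohan already controls Sable before the transaction.
After the purchase, Rohan's direct stake in Sable rises to 84% + 9% = 93%.
Rohan controlled Sable already, so this is not a new person acquiring control; every other person's position is unchanged or reduced.
No new person acquires control, so the clause is not triggered.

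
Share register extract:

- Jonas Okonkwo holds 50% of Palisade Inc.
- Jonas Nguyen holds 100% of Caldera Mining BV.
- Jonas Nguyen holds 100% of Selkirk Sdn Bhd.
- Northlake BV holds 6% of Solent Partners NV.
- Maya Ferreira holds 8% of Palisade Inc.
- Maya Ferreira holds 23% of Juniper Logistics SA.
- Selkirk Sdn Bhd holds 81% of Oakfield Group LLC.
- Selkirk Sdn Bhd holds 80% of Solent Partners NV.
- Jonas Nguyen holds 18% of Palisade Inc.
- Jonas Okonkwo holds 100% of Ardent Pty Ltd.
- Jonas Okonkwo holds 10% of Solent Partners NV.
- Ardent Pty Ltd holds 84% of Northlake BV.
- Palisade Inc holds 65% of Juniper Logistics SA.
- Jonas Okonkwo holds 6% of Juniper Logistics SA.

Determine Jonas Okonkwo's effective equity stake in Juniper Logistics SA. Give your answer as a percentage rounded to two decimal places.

38.50%

Jonas Okonkwo reaches Juniper along 2 paths.
Direct stake: 6% = 6%.
Via Palisade: 50% × 65% = 32.5%.
Total: 6% + 32.5% = 38.5%.
Rounded: 38.50%.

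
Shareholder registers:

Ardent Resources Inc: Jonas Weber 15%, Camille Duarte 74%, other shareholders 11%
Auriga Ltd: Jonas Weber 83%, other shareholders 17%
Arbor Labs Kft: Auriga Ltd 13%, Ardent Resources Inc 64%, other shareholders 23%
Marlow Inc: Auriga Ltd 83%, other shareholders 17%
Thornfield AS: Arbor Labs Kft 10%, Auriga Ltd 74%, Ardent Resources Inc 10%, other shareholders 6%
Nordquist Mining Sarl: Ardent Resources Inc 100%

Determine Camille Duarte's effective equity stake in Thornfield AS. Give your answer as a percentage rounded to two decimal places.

Camille reaches Thornfield along 2 paths.
Via Ardent → Arbor: 74% × 64% × 10% = 4.736%.
Via Ardent: 74% × 10% = 7.4%.
Total: 4.736% + 7.4% = 12.136%.
Rounded: 12.14%.

12.14%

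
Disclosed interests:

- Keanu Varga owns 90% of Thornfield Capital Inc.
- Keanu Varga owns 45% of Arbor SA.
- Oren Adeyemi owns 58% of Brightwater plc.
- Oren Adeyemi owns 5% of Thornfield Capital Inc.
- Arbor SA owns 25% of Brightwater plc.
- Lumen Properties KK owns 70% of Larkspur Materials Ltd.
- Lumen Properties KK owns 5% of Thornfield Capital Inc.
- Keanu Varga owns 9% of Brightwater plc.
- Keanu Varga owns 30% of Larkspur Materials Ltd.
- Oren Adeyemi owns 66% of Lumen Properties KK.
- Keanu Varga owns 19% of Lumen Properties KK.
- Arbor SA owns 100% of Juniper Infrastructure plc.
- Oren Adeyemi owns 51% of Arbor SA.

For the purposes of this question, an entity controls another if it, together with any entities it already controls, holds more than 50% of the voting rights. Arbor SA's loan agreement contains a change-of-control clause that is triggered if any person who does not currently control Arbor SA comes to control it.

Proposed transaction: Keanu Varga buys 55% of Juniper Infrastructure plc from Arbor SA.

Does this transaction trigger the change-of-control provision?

No

The purchase adds only to Keanu's holdings (Arbor's stake shrinks), so Keanu is the only person who could newly come to control Arbor.
Keanu holds 90% of Thornfield, so Keanu controls Thornfield.
In Arbor, Keanu's side holds only 45%, not > 50%.
So before the transaction, Keanu does not control Arbor.
After the purchase, Keanu holds 55% of Juniper directly, and Arbor's stake falls to 45%.
Keanu holds 55% of Juniper, so Keanu controls Juniper.
After the transaction, Keanu's side holds 45% of Arbor, not > 50%, so Keanu still does not control Arbor.
No new person acquires control, so the clause is not triggered.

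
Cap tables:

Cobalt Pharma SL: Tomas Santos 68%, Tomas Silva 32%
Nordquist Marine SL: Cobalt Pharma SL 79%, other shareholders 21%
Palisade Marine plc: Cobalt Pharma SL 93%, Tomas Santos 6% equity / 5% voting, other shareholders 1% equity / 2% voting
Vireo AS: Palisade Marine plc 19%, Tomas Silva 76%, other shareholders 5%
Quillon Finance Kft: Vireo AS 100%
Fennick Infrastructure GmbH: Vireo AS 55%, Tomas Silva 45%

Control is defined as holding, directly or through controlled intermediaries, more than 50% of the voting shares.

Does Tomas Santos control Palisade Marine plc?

Tomas Santos holds 68% of Cobalt, so Tomas Santos controls Cobalt.
Cobalt and Tomas Santos together hold 93% + 5% = 98% of Palisade, so Tomas Santos controls Palisade.

Yes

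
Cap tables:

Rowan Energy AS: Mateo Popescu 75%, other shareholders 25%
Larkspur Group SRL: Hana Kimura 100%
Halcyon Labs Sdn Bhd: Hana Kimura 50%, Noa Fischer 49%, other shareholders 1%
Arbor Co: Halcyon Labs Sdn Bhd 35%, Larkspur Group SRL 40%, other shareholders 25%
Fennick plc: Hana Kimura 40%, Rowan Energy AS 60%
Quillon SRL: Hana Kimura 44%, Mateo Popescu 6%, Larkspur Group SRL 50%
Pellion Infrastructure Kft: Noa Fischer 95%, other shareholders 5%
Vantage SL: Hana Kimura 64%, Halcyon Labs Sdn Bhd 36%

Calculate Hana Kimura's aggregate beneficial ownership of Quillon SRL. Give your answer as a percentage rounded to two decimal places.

Hana reaches Quillon along 2 paths.
Direct stake: 44% = 44%.
Via Larkspur: 100% × 50% = 50%.
Total: 44% + 50% = 94%.
Rounded: 94.00%.

94.00%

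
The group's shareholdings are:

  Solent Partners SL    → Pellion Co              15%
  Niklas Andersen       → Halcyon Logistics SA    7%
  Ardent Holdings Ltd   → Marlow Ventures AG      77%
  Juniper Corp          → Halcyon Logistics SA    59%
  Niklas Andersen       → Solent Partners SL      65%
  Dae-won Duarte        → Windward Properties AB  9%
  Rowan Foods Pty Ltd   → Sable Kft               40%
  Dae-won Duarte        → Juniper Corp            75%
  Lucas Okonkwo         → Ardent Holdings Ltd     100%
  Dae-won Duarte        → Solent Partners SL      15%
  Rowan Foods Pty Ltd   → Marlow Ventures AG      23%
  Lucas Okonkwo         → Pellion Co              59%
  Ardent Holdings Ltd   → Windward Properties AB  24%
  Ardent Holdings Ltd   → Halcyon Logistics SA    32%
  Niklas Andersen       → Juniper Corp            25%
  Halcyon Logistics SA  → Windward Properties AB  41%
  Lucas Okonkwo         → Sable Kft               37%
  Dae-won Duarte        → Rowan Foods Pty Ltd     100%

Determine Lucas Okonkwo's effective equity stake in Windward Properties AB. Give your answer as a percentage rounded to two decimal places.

Lucas reaches Windward along 2 paths.
Via Ardent → Halcyon: 100% × 32% × 41% = 13.12%.
Via Ardent: 100% × 24% = 24%.
Total: 13.12% + 24% = 37.12%.

37.12%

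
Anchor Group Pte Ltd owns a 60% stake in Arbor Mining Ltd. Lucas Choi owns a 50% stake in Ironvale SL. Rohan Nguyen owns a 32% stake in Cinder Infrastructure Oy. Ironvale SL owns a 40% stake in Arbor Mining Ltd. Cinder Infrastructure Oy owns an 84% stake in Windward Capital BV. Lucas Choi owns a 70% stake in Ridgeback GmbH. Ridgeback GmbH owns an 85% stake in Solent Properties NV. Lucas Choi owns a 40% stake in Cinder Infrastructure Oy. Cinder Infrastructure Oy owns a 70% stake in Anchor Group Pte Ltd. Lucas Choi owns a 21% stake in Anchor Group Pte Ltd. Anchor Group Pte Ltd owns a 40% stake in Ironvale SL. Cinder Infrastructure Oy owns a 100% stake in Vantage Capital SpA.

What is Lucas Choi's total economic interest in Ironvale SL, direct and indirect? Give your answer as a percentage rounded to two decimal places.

Lucas reaches Ironvale along 3 paths.
Via Cinder → Anchor: 40% × 70% × 40% = 11.2%.
Via Anchor: 21% × 40% = 8.4%.
Direct stake: 50% = 50%.
Total: 11.2% + 8.4% + 50% = 69.6%.
Rounded: 69.60%.

69.60%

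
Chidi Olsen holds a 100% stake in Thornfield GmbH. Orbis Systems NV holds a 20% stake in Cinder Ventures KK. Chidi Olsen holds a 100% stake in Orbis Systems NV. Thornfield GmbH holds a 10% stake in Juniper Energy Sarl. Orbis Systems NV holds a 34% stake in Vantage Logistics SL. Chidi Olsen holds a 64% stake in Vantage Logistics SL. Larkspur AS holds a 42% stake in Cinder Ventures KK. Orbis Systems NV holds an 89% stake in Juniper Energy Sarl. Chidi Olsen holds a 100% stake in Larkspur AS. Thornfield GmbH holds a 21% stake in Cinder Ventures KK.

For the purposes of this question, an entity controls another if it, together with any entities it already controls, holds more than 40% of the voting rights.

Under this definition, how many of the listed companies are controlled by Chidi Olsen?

6

Chidi holds 100% of Orbis, so Chidi controls Orbis.
Chidi holds 100% of Larkspur, so Chidi controls Larkspur.
Chidi and Orbis together hold 64% + 34% = 98% of Vantage, so Chidi controls Vantage.
Chidi holds 100% of Thornfield, so Chidi controls Thornfield.
Orbis and Thornfield together hold 89% + 10% = 99% of Juniper, so Chidi controls Juniper.
Thornfield and Orbis and Larkspur together hold 21% + 20% + 42% = 83% of Cinder, so Chidi controls Cinder.
Chidi controls 6 companies.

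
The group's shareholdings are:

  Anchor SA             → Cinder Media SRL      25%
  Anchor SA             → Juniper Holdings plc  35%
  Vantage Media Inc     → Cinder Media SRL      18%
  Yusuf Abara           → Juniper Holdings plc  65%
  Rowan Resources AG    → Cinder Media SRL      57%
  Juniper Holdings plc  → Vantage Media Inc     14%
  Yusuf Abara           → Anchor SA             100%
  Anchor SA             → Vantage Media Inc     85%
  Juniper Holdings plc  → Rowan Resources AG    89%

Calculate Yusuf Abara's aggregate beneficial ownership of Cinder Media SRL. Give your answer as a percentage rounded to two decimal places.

93.55%

Yusuf reaches Cinder along 6 paths.
Via Anchor: 100% × 25% = 25%.
Via Anchor → Juniper → Rowan: 100% × 35% × 89% × 57% = 17.7555%.
Via Juniper → Rowan: 65% × 89% × 57% = 32.9745%.
Via Anchor → Vantage: 100% × 85% × 18% = 15.3%.
Via Anchor → Juniper → Vantage: 100% × 35% × 14% × 18% = 0.882%.
Via Juniper → Vantage: 65% × 14% × 18% = 1.638%.
Total: 25% + 17.7555% + 32.9745% + 15.3% + 0.882% + 1.638% = 93.55%.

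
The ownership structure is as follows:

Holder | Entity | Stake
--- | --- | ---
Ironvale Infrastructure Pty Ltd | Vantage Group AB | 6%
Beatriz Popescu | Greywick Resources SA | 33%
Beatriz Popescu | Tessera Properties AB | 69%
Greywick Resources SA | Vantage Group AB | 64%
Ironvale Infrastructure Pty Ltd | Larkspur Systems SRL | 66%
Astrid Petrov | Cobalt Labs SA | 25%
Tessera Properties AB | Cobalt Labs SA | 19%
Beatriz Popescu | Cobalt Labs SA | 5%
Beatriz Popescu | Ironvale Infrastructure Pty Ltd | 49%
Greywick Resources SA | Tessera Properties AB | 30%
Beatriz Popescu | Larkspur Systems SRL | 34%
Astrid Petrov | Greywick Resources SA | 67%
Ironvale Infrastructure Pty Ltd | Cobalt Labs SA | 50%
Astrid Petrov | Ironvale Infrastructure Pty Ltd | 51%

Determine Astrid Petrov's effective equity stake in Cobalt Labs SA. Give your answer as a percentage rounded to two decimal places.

Astrid reaches Cobalt along 3 paths.
Via Ironvale: 51% × 50% = 25.5%.
Via Greywick → Tessera: 67% × 30% × 19% = 3.819%.
Direct stake: 25% = 25%.
Total: 25.5% + 3.819% + 25% = 54.319%.
Rounded: 54.32%.

54.32%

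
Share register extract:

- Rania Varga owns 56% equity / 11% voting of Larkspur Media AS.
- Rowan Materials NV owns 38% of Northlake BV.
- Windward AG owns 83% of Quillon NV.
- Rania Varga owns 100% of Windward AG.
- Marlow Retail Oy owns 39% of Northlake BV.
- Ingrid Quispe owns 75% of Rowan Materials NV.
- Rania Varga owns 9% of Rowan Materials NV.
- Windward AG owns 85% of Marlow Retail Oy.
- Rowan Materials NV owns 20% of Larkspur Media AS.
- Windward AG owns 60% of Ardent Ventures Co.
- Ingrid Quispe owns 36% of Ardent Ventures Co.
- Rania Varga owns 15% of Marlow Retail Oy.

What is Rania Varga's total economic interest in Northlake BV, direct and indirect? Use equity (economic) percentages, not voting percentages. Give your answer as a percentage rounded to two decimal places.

42.42%

Rania reaches Northlake along 3 paths.
Via Rowan: 9% × 38% = 3.42%.
Via Windward → Marlow: 100% × 85% × 39% = 33.15%.
Via Marlow: 15% × 39% = 5.85%.
Total: 3.42% + 33.15% + 5.85% = 42.42%.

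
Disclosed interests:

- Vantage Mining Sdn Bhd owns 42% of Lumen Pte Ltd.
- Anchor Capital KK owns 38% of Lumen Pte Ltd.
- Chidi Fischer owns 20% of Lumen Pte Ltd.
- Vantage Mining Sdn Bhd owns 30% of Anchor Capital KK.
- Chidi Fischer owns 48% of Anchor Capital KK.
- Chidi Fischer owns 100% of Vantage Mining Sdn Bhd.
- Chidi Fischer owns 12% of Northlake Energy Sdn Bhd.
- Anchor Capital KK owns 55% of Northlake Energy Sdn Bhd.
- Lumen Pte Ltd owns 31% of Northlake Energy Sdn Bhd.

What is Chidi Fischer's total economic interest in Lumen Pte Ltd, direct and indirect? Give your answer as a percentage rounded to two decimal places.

Chidi reaches Lumen along 4 paths.
Direct stake: 20% = 20%.
Via Vantage: 100% × 42% = 42%.
Via Vantage → Anchor: 100% × 30% × 38% = 11.4%.
Via Anchor: 48% × 38% = 18.24%.
Total: 20% + 42% + 11.4% + 18.24% = 91.64%.

91.64%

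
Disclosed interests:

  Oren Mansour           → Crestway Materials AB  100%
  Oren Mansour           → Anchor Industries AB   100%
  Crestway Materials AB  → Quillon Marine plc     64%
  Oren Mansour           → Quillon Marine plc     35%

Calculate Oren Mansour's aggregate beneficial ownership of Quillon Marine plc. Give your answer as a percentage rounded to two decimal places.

99.00%

Oren reaches Quillon along 2 paths.
Via Crestway: 100% × 64% = 64%.
Direct stake: 35% = 35%.
Total: 64% + 35% = 99%.
Rounded: 99.00%.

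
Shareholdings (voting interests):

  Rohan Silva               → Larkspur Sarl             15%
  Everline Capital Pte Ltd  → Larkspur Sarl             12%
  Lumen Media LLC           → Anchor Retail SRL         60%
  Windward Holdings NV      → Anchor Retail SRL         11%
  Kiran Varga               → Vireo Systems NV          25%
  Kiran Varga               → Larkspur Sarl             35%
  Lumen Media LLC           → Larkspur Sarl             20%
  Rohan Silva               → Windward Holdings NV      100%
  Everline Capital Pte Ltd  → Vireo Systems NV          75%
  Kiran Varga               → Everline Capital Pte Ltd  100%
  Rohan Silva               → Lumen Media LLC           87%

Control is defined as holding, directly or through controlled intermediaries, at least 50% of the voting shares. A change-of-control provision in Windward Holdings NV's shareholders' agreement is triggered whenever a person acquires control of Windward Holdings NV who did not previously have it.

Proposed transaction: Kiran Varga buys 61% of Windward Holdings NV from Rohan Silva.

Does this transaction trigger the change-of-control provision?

The purchase adds only to Kiran's holdings (Rohan's stake shrinks), so Kiran is the only person who could newly come to control Windward.
Kiran holds 100% of Everline, so Kiran controls Everline.
Kiran and Everline together hold 25% + 75% = 100% of Vireo, so Kiran controls Vireo.
Neither Kiran nor any entity Kiran controls holds any voting interest in Windward.
So before the transaction, Kiran does not control Windward.
After the purchase, Kiran holds 61% of Windward directly, and Rohan's stake falls to 39%.
Kiran holds 61% of Windward, so Kiran controls Windward.
Kiran did not control Windward before and does after, so the clause is triggered.

Yes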